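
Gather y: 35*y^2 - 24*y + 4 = 35*y^2 - 24*y + 4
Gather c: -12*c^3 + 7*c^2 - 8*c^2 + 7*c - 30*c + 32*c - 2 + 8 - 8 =-12*c^3 - c^2 + 9*c - 2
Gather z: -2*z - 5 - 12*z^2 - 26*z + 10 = -12*z^2 - 28*z + 5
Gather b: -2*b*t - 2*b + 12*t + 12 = b*(-2*t - 2) + 12*t + 12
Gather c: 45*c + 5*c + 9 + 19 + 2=50*c + 30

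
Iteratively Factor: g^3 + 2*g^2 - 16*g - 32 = (g + 4)*(g^2 - 2*g - 8) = (g - 4)*(g + 4)*(g + 2)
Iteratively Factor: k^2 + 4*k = (k + 4)*(k)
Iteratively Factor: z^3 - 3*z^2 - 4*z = (z - 4)*(z^2 + z) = z*(z - 4)*(z + 1)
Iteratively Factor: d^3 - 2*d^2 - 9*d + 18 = (d - 3)*(d^2 + d - 6) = (d - 3)*(d + 3)*(d - 2)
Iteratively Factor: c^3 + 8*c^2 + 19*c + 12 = (c + 4)*(c^2 + 4*c + 3) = (c + 1)*(c + 4)*(c + 3)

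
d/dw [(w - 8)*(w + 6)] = 2*w - 2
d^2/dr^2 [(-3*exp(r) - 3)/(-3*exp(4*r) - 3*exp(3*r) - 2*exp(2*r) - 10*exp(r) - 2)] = (243*exp(8*r) + 729*exp(7*r) + 765*exp(6*r) - 297*exp(5*r) - 636*exp(4*r) - 354*exp(3*r) - 54*exp(2*r) + 192*exp(r) - 48)*exp(r)/(27*exp(12*r) + 81*exp(11*r) + 135*exp(10*r) + 405*exp(9*r) + 684*exp(8*r) + 774*exp(7*r) + 1394*exp(6*r) + 1452*exp(5*r) + 1020*exp(4*r) + 1276*exp(3*r) + 624*exp(2*r) + 120*exp(r) + 8)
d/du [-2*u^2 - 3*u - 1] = -4*u - 3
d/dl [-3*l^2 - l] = -6*l - 1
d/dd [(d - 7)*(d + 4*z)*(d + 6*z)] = 3*d^2 + 20*d*z - 14*d + 24*z^2 - 70*z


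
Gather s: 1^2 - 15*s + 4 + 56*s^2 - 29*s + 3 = 56*s^2 - 44*s + 8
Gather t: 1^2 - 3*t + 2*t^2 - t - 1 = 2*t^2 - 4*t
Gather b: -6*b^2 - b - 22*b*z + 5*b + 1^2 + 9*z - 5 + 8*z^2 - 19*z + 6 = -6*b^2 + b*(4 - 22*z) + 8*z^2 - 10*z + 2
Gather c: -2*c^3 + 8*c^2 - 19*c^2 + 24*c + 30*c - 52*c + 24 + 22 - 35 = -2*c^3 - 11*c^2 + 2*c + 11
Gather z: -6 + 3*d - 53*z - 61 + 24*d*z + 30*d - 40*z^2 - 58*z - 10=33*d - 40*z^2 + z*(24*d - 111) - 77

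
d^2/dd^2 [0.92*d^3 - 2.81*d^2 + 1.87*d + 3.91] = 5.52*d - 5.62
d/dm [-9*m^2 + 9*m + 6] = 9 - 18*m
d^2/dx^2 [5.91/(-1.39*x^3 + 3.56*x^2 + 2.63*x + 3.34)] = ((49.2894*x - 42.0792)*(-1.39*x^3 + 3.56*x^2 + 2.63*x + 3.34) + 5.91*(-8.34*x^2 + 14.24*x + 5.26)*(-4.17*x^2 + 7.12*x + 2.63))/(-1.39*x^3 + 3.56*x^2 + 2.63*x + 3.34)^3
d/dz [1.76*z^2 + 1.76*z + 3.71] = 3.52*z + 1.76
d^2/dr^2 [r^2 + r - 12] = 2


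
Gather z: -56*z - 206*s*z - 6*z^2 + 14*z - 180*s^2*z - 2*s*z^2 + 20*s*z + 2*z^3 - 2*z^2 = 2*z^3 + z^2*(-2*s - 8) + z*(-180*s^2 - 186*s - 42)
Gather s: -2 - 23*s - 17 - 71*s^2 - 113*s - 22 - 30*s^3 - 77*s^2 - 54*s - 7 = -30*s^3 - 148*s^2 - 190*s - 48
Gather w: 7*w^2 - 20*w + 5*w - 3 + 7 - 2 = 7*w^2 - 15*w + 2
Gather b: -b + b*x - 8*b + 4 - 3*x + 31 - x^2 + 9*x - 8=b*(x - 9) - x^2 + 6*x + 27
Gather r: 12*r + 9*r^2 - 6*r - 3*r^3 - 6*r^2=-3*r^3 + 3*r^2 + 6*r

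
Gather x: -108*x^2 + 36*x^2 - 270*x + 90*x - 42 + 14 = -72*x^2 - 180*x - 28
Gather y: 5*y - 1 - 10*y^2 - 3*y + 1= -10*y^2 + 2*y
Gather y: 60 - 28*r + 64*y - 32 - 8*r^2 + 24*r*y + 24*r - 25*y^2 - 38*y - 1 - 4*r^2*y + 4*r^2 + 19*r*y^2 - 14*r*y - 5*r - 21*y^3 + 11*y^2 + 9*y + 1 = -4*r^2 - 9*r - 21*y^3 + y^2*(19*r - 14) + y*(-4*r^2 + 10*r + 35) + 28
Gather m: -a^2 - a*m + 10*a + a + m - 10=-a^2 + 11*a + m*(1 - a) - 10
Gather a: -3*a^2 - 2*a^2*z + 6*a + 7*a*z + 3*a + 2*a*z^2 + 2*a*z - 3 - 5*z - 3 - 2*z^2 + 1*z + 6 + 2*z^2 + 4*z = a^2*(-2*z - 3) + a*(2*z^2 + 9*z + 9)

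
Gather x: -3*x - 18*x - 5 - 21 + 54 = 28 - 21*x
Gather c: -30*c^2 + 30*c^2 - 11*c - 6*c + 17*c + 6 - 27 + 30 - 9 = 0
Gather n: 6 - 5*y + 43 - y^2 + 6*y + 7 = -y^2 + y + 56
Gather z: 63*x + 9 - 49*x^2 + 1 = -49*x^2 + 63*x + 10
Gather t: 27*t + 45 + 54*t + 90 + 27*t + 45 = 108*t + 180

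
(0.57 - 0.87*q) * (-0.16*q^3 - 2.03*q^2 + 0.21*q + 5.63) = 0.1392*q^4 + 1.6749*q^3 - 1.3398*q^2 - 4.7784*q + 3.2091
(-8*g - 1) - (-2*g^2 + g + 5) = 2*g^2 - 9*g - 6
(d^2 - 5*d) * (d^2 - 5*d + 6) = d^4 - 10*d^3 + 31*d^2 - 30*d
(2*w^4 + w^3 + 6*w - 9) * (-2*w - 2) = -4*w^5 - 6*w^4 - 2*w^3 - 12*w^2 + 6*w + 18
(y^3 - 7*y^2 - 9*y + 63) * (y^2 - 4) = y^5 - 7*y^4 - 13*y^3 + 91*y^2 + 36*y - 252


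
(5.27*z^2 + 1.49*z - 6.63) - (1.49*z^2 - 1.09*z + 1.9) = 3.78*z^2 + 2.58*z - 8.53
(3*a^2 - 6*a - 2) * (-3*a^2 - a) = -9*a^4 + 15*a^3 + 12*a^2 + 2*a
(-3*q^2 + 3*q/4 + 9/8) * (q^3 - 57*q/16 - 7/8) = -3*q^5 + 3*q^4/4 + 189*q^3/16 - 3*q^2/64 - 597*q/128 - 63/64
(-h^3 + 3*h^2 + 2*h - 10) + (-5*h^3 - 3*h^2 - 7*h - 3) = -6*h^3 - 5*h - 13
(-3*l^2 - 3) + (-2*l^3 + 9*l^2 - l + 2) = -2*l^3 + 6*l^2 - l - 1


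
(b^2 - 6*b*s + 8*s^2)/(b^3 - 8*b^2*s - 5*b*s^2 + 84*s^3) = (-b + 2*s)/(-b^2 + 4*b*s + 21*s^2)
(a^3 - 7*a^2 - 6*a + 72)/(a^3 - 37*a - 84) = (a^2 - 10*a + 24)/(a^2 - 3*a - 28)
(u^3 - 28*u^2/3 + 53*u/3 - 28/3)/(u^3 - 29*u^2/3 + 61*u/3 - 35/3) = (3*u - 4)/(3*u - 5)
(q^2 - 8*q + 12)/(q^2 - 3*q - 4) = (-q^2 + 8*q - 12)/(-q^2 + 3*q + 4)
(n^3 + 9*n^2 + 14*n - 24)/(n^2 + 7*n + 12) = (n^2 + 5*n - 6)/(n + 3)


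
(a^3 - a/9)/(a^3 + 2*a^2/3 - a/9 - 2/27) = 3*a/(3*a + 2)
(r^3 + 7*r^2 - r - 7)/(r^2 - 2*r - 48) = (-r^3 - 7*r^2 + r + 7)/(-r^2 + 2*r + 48)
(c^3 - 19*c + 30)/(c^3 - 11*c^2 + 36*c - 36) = (c + 5)/(c - 6)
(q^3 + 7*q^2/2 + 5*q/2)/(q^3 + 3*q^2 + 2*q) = (q + 5/2)/(q + 2)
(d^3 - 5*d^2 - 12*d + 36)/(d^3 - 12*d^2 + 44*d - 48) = (d + 3)/(d - 4)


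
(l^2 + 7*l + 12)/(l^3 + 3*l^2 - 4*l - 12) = (l + 4)/(l^2 - 4)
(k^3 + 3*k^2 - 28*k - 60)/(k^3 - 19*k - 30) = (k + 6)/(k + 3)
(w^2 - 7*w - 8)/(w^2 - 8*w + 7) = (w^2 - 7*w - 8)/(w^2 - 8*w + 7)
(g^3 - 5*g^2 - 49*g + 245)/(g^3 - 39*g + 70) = (g - 7)/(g - 2)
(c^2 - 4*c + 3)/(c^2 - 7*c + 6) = (c - 3)/(c - 6)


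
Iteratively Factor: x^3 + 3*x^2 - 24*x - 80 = (x + 4)*(x^2 - x - 20) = (x + 4)^2*(x - 5)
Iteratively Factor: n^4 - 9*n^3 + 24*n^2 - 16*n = (n)*(n^3 - 9*n^2 + 24*n - 16) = n*(n - 1)*(n^2 - 8*n + 16) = n*(n - 4)*(n - 1)*(n - 4)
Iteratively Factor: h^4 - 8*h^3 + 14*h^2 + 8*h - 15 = (h + 1)*(h^3 - 9*h^2 + 23*h - 15) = (h - 5)*(h + 1)*(h^2 - 4*h + 3) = (h - 5)*(h - 1)*(h + 1)*(h - 3)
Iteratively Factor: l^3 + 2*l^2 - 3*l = (l + 3)*(l^2 - l) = (l - 1)*(l + 3)*(l)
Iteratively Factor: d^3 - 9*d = (d)*(d^2 - 9) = d*(d - 3)*(d + 3)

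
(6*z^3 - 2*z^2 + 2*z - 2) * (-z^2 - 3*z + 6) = -6*z^5 - 16*z^4 + 40*z^3 - 16*z^2 + 18*z - 12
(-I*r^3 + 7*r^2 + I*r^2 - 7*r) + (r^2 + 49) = -I*r^3 + 8*r^2 + I*r^2 - 7*r + 49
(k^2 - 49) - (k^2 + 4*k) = -4*k - 49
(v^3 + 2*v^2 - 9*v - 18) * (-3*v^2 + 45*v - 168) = -3*v^5 + 39*v^4 - 51*v^3 - 687*v^2 + 702*v + 3024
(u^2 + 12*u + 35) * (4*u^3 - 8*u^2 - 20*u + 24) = 4*u^5 + 40*u^4 + 24*u^3 - 496*u^2 - 412*u + 840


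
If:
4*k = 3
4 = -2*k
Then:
No Solution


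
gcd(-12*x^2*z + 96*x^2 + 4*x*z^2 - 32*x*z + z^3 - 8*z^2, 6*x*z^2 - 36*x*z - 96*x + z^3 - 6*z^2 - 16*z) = 6*x*z - 48*x + z^2 - 8*z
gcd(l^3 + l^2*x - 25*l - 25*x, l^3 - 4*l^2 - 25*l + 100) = l^2 - 25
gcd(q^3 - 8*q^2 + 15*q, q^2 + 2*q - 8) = 1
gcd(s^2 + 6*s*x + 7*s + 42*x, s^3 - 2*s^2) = 1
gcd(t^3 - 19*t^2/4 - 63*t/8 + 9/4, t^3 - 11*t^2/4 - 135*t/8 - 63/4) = t^2 - 9*t/2 - 9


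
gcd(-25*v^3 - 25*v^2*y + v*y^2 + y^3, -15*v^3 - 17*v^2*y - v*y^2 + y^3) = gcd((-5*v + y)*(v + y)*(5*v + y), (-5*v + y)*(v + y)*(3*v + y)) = -5*v^2 - 4*v*y + y^2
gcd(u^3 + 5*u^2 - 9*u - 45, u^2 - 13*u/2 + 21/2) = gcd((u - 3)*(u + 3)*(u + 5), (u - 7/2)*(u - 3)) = u - 3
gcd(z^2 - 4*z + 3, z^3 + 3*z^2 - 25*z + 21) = z^2 - 4*z + 3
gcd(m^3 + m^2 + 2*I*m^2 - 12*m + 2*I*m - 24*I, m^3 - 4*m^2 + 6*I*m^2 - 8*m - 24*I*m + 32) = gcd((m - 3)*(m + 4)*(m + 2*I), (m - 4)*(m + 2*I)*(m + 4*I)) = m + 2*I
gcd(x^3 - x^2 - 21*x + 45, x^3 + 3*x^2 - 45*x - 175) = x + 5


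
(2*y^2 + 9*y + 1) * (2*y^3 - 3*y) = 4*y^5 + 18*y^4 - 4*y^3 - 27*y^2 - 3*y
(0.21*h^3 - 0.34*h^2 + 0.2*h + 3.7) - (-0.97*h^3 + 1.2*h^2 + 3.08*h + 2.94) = 1.18*h^3 - 1.54*h^2 - 2.88*h + 0.76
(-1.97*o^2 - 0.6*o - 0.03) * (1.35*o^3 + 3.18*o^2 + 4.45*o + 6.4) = -2.6595*o^5 - 7.0746*o^4 - 10.715*o^3 - 15.3734*o^2 - 3.9735*o - 0.192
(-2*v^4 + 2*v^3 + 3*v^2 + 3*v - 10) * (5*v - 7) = -10*v^5 + 24*v^4 + v^3 - 6*v^2 - 71*v + 70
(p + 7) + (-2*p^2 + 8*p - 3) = -2*p^2 + 9*p + 4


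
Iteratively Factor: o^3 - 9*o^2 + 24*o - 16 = (o - 4)*(o^2 - 5*o + 4) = (o - 4)^2*(o - 1)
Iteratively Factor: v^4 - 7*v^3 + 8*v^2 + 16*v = (v + 1)*(v^3 - 8*v^2 + 16*v) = (v - 4)*(v + 1)*(v^2 - 4*v) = v*(v - 4)*(v + 1)*(v - 4)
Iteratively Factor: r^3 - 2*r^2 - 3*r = (r + 1)*(r^2 - 3*r) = r*(r + 1)*(r - 3)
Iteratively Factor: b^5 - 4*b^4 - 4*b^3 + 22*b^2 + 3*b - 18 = (b - 3)*(b^4 - b^3 - 7*b^2 + b + 6) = (b - 3)^2*(b^3 + 2*b^2 - b - 2) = (b - 3)^2*(b - 1)*(b^2 + 3*b + 2) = (b - 3)^2*(b - 1)*(b + 1)*(b + 2)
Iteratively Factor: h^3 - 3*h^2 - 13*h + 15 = (h - 1)*(h^2 - 2*h - 15) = (h - 1)*(h + 3)*(h - 5)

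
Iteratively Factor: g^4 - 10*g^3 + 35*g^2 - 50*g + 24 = (g - 3)*(g^3 - 7*g^2 + 14*g - 8) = (g - 3)*(g - 2)*(g^2 - 5*g + 4) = (g - 3)*(g - 2)*(g - 1)*(g - 4)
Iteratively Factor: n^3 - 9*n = (n + 3)*(n^2 - 3*n) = n*(n + 3)*(n - 3)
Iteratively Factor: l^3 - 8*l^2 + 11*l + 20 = (l + 1)*(l^2 - 9*l + 20) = (l - 5)*(l + 1)*(l - 4)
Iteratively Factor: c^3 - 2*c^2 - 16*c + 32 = (c - 4)*(c^2 + 2*c - 8) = (c - 4)*(c - 2)*(c + 4)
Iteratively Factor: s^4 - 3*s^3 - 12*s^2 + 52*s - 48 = (s - 2)*(s^3 - s^2 - 14*s + 24) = (s - 2)^2*(s^2 + s - 12) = (s - 2)^2*(s + 4)*(s - 3)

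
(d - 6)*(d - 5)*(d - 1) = d^3 - 12*d^2 + 41*d - 30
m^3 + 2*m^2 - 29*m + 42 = (m - 3)*(m - 2)*(m + 7)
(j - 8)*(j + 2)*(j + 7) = j^3 + j^2 - 58*j - 112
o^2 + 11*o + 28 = (o + 4)*(o + 7)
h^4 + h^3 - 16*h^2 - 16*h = h*(h - 4)*(h + 1)*(h + 4)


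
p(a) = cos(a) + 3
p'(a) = -sin(a)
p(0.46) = 3.90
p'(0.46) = -0.44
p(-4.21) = 2.52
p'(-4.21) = -0.88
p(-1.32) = 3.25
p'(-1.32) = 0.97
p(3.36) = 2.02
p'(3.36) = 0.22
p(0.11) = 3.99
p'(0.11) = -0.11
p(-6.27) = 4.00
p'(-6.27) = -0.01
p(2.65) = 2.12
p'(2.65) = -0.47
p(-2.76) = 2.07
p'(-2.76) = 0.37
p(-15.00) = 2.24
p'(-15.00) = 0.65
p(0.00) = 4.00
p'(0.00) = 0.00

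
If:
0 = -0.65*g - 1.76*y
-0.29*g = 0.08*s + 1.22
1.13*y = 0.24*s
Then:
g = -8.09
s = 14.06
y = 2.99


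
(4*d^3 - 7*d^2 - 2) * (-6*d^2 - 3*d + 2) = -24*d^5 + 30*d^4 + 29*d^3 - 2*d^2 + 6*d - 4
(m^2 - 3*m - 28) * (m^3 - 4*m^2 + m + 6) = m^5 - 7*m^4 - 15*m^3 + 115*m^2 - 46*m - 168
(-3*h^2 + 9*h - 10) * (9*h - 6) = -27*h^3 + 99*h^2 - 144*h + 60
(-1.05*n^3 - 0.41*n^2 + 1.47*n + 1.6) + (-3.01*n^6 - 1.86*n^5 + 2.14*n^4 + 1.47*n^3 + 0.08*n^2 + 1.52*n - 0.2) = -3.01*n^6 - 1.86*n^5 + 2.14*n^4 + 0.42*n^3 - 0.33*n^2 + 2.99*n + 1.4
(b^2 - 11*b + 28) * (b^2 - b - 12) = b^4 - 12*b^3 + 27*b^2 + 104*b - 336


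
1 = 1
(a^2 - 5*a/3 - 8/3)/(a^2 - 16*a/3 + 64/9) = 3*(a + 1)/(3*a - 8)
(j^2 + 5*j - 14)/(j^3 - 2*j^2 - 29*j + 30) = (j^2 + 5*j - 14)/(j^3 - 2*j^2 - 29*j + 30)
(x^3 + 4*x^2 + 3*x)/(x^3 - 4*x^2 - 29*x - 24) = x/(x - 8)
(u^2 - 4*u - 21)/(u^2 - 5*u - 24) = (u - 7)/(u - 8)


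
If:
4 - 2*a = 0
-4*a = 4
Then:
No Solution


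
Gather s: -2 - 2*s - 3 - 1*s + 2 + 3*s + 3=0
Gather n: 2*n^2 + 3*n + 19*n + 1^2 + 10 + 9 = 2*n^2 + 22*n + 20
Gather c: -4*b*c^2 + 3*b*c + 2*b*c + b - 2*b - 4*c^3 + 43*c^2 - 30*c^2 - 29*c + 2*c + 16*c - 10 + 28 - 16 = -b - 4*c^3 + c^2*(13 - 4*b) + c*(5*b - 11) + 2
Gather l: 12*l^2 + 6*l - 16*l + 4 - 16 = 12*l^2 - 10*l - 12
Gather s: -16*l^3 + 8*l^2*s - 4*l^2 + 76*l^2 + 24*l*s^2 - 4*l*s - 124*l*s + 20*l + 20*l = -16*l^3 + 72*l^2 + 24*l*s^2 + 40*l + s*(8*l^2 - 128*l)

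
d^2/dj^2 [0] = 0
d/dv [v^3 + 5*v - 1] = 3*v^2 + 5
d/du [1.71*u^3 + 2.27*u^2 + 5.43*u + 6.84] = 5.13*u^2 + 4.54*u + 5.43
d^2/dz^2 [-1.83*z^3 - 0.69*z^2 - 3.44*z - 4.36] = -10.98*z - 1.38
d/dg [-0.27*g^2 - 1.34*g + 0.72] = -0.54*g - 1.34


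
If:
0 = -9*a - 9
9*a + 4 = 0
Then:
No Solution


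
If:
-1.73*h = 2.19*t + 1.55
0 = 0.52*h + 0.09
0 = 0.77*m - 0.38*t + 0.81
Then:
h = -0.17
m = -1.33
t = -0.57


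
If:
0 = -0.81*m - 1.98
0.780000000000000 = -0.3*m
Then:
No Solution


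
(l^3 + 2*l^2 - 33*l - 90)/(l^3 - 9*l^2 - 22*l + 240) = (l + 3)/(l - 8)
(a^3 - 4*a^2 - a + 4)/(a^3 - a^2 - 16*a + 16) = (a + 1)/(a + 4)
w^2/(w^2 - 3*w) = w/(w - 3)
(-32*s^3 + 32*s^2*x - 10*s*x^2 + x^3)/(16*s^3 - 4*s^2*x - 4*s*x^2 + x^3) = (-4*s + x)/(2*s + x)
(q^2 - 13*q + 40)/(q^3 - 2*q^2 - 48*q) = (q - 5)/(q*(q + 6))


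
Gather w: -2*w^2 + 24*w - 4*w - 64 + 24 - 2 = -2*w^2 + 20*w - 42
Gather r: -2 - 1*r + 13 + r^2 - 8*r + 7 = r^2 - 9*r + 18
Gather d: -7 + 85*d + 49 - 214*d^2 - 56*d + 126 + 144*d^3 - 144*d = 144*d^3 - 214*d^2 - 115*d + 168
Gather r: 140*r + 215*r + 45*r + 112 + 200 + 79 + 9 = 400*r + 400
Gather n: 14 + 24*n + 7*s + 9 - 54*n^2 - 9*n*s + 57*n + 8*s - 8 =-54*n^2 + n*(81 - 9*s) + 15*s + 15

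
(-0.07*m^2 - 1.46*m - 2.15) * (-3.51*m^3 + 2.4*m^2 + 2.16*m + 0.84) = 0.2457*m^5 + 4.9566*m^4 + 3.8913*m^3 - 8.3724*m^2 - 5.8704*m - 1.806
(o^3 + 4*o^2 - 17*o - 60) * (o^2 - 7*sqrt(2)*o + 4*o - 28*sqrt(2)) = o^5 - 7*sqrt(2)*o^4 + 8*o^4 - 56*sqrt(2)*o^3 - o^3 - 128*o^2 + 7*sqrt(2)*o^2 - 240*o + 896*sqrt(2)*o + 1680*sqrt(2)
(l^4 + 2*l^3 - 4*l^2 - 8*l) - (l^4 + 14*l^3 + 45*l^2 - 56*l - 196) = -12*l^3 - 49*l^2 + 48*l + 196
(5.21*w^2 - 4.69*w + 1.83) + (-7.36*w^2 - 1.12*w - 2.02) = -2.15*w^2 - 5.81*w - 0.19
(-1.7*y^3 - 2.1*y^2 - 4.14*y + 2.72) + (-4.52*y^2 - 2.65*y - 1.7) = -1.7*y^3 - 6.62*y^2 - 6.79*y + 1.02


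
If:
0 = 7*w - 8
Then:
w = 8/7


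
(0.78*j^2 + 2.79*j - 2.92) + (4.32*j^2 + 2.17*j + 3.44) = 5.1*j^2 + 4.96*j + 0.52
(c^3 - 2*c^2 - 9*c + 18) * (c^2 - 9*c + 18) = c^5 - 11*c^4 + 27*c^3 + 63*c^2 - 324*c + 324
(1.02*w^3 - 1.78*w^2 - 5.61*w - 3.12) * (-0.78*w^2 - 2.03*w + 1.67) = -0.7956*w^5 - 0.6822*w^4 + 9.6926*w^3 + 10.8493*w^2 - 3.0351*w - 5.2104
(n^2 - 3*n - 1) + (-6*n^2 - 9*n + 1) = -5*n^2 - 12*n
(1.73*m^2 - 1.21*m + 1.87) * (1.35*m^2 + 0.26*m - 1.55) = 2.3355*m^4 - 1.1837*m^3 - 0.4716*m^2 + 2.3617*m - 2.8985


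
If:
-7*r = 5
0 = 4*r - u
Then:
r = -5/7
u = -20/7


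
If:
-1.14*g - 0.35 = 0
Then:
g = -0.31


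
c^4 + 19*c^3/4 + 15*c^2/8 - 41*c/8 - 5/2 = (c - 1)*(c + 1/2)*(c + 5/4)*(c + 4)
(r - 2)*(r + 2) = r^2 - 4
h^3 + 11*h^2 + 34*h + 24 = (h + 1)*(h + 4)*(h + 6)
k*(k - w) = k^2 - k*w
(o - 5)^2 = o^2 - 10*o + 25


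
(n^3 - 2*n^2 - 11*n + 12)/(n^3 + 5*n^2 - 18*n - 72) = (n - 1)/(n + 6)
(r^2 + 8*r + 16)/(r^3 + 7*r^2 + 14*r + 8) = (r + 4)/(r^2 + 3*r + 2)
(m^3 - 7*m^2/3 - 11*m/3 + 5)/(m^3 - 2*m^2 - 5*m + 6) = (m + 5/3)/(m + 2)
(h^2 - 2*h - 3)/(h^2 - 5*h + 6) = (h + 1)/(h - 2)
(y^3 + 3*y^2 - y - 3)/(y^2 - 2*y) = (y^3 + 3*y^2 - y - 3)/(y*(y - 2))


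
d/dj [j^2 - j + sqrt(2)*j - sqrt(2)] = 2*j - 1 + sqrt(2)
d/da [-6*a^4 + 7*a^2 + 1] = -24*a^3 + 14*a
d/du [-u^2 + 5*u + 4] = 5 - 2*u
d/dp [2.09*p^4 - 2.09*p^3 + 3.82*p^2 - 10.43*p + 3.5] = 8.36*p^3 - 6.27*p^2 + 7.64*p - 10.43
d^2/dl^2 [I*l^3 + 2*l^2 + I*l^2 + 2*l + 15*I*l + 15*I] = 6*I*l + 4 + 2*I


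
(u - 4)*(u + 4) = u^2 - 16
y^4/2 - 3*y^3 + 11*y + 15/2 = (y/2 + 1/2)*(y - 5)*(y - 3)*(y + 1)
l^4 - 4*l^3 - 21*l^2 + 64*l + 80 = (l - 5)*(l - 4)*(l + 1)*(l + 4)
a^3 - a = a*(a - 1)*(a + 1)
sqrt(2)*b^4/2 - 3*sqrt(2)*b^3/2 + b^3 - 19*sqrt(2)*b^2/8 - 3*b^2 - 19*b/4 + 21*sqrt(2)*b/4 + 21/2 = (b - 7/2)*(b - 3/2)*(b + 2)*(sqrt(2)*b/2 + 1)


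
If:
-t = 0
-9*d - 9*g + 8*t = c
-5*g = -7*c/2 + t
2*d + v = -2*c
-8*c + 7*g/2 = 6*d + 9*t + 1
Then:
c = -60/41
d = 146/123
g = -42/41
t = 0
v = 68/123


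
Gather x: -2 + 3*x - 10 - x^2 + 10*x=-x^2 + 13*x - 12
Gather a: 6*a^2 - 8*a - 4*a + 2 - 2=6*a^2 - 12*a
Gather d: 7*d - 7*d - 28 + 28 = 0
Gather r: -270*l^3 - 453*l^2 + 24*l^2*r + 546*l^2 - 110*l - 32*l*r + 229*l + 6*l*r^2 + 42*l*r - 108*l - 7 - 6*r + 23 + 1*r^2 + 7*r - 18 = -270*l^3 + 93*l^2 + 11*l + r^2*(6*l + 1) + r*(24*l^2 + 10*l + 1) - 2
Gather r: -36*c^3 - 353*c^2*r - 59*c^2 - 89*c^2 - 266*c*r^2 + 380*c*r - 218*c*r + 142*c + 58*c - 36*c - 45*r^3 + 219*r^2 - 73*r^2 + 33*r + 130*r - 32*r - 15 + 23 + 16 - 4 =-36*c^3 - 148*c^2 + 164*c - 45*r^3 + r^2*(146 - 266*c) + r*(-353*c^2 + 162*c + 131) + 20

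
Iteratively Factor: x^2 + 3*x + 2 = (x + 1)*(x + 2)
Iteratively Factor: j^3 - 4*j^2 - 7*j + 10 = (j - 5)*(j^2 + j - 2) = (j - 5)*(j + 2)*(j - 1)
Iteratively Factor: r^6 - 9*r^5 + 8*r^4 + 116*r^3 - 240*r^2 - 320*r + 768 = (r + 3)*(r^5 - 12*r^4 + 44*r^3 - 16*r^2 - 192*r + 256) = (r + 2)*(r + 3)*(r^4 - 14*r^3 + 72*r^2 - 160*r + 128) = (r - 4)*(r + 2)*(r + 3)*(r^3 - 10*r^2 + 32*r - 32) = (r - 4)^2*(r + 2)*(r + 3)*(r^2 - 6*r + 8) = (r - 4)^3*(r + 2)*(r + 3)*(r - 2)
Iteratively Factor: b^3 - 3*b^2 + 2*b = (b - 2)*(b^2 - b) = b*(b - 2)*(b - 1)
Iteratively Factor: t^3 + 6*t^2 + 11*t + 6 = (t + 3)*(t^2 + 3*t + 2) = (t + 2)*(t + 3)*(t + 1)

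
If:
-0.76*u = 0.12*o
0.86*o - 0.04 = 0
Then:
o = 0.05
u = -0.01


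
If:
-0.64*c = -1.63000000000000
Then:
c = 2.55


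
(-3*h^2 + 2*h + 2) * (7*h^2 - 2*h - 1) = -21*h^4 + 20*h^3 + 13*h^2 - 6*h - 2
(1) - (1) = 0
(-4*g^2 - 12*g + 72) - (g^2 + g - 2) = -5*g^2 - 13*g + 74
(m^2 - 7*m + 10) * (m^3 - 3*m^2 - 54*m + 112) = m^5 - 10*m^4 - 23*m^3 + 460*m^2 - 1324*m + 1120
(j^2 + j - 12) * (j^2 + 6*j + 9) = j^4 + 7*j^3 + 3*j^2 - 63*j - 108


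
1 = 1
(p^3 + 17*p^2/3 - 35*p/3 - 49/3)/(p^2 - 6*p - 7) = (3*p^2 + 14*p - 49)/(3*(p - 7))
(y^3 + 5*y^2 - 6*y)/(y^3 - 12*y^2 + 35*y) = (y^2 + 5*y - 6)/(y^2 - 12*y + 35)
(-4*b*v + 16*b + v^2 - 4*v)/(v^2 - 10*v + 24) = (-4*b + v)/(v - 6)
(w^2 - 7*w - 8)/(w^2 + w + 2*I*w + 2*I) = (w - 8)/(w + 2*I)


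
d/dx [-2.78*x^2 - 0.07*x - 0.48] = -5.56*x - 0.07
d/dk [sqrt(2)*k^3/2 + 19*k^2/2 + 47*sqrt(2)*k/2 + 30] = 3*sqrt(2)*k^2/2 + 19*k + 47*sqrt(2)/2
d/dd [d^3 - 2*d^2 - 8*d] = 3*d^2 - 4*d - 8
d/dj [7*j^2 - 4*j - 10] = 14*j - 4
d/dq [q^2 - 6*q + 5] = 2*q - 6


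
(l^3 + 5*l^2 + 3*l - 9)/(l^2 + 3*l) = l + 2 - 3/l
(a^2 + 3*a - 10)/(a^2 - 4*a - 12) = (-a^2 - 3*a + 10)/(-a^2 + 4*a + 12)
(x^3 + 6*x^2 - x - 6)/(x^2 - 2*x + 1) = (x^2 + 7*x + 6)/(x - 1)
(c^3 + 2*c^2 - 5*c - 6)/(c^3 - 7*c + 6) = (c + 1)/(c - 1)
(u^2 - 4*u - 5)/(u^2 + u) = (u - 5)/u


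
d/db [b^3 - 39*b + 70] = 3*b^2 - 39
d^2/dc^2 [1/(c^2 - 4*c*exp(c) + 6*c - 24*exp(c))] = 2*((2*c*exp(c) + 16*exp(c) - 1)*(c^2 - 4*c*exp(c) + 6*c - 24*exp(c)) + 4*(2*c*exp(c) - c + 14*exp(c) - 3)^2)/(c^2 - 4*c*exp(c) + 6*c - 24*exp(c))^3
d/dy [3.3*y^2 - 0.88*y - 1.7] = 6.6*y - 0.88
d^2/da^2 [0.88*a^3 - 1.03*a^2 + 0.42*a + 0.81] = 5.28*a - 2.06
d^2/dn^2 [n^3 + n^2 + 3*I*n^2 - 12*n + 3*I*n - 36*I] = 6*n + 2 + 6*I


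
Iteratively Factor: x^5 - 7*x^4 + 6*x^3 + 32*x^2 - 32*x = (x)*(x^4 - 7*x^3 + 6*x^2 + 32*x - 32) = x*(x - 4)*(x^3 - 3*x^2 - 6*x + 8) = x*(x - 4)^2*(x^2 + x - 2) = x*(x - 4)^2*(x + 2)*(x - 1)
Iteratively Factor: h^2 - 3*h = (h - 3)*(h)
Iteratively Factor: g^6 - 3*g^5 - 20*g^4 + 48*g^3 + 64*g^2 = (g + 4)*(g^5 - 7*g^4 + 8*g^3 + 16*g^2) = g*(g + 4)*(g^4 - 7*g^3 + 8*g^2 + 16*g) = g*(g - 4)*(g + 4)*(g^3 - 3*g^2 - 4*g) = g*(g - 4)^2*(g + 4)*(g^2 + g) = g*(g - 4)^2*(g + 1)*(g + 4)*(g)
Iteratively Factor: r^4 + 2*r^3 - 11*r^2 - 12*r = (r)*(r^3 + 2*r^2 - 11*r - 12) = r*(r + 1)*(r^2 + r - 12) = r*(r - 3)*(r + 1)*(r + 4)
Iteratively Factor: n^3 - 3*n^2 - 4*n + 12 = (n - 3)*(n^2 - 4) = (n - 3)*(n + 2)*(n - 2)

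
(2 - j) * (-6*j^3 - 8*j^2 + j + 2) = 6*j^4 - 4*j^3 - 17*j^2 + 4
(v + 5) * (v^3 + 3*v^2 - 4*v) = v^4 + 8*v^3 + 11*v^2 - 20*v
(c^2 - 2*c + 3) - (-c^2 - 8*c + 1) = 2*c^2 + 6*c + 2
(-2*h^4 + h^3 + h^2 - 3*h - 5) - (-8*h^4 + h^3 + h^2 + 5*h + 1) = 6*h^4 - 8*h - 6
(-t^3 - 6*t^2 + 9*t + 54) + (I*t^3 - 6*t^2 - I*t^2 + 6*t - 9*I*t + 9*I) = -t^3 + I*t^3 - 12*t^2 - I*t^2 + 15*t - 9*I*t + 54 + 9*I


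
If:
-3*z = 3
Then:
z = -1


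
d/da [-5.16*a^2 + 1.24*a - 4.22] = 1.24 - 10.32*a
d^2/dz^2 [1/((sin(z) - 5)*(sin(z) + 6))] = (-4*sin(z)^4 - 3*sin(z)^3 - 115*sin(z)^2 - 24*sin(z) + 62)/((sin(z) - 5)^3*(sin(z) + 6)^3)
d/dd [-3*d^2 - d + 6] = -6*d - 1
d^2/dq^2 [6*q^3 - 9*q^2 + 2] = 36*q - 18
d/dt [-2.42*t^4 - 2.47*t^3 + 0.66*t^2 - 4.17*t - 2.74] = -9.68*t^3 - 7.41*t^2 + 1.32*t - 4.17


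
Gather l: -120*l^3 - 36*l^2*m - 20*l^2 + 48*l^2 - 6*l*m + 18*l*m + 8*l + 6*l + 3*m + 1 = -120*l^3 + l^2*(28 - 36*m) + l*(12*m + 14) + 3*m + 1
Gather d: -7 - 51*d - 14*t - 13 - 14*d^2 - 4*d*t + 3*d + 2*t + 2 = -14*d^2 + d*(-4*t - 48) - 12*t - 18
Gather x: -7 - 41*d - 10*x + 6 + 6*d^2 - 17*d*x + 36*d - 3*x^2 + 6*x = 6*d^2 - 5*d - 3*x^2 + x*(-17*d - 4) - 1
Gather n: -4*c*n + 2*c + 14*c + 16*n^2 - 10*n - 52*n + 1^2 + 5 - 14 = 16*c + 16*n^2 + n*(-4*c - 62) - 8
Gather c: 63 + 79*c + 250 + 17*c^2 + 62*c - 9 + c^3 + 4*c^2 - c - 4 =c^3 + 21*c^2 + 140*c + 300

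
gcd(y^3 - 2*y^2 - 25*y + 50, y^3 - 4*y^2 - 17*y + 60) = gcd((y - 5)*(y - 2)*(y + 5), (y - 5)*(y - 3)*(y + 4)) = y - 5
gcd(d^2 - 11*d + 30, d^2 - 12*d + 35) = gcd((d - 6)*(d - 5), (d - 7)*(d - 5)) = d - 5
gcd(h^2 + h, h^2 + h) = h^2 + h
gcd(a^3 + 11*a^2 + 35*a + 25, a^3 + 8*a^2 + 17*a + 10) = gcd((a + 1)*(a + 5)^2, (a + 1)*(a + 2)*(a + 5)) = a^2 + 6*a + 5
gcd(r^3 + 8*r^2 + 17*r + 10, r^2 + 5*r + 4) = r + 1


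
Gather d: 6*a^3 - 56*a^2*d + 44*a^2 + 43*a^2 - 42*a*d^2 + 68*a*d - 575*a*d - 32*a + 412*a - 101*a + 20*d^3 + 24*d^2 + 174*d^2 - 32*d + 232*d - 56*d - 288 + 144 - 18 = 6*a^3 + 87*a^2 + 279*a + 20*d^3 + d^2*(198 - 42*a) + d*(-56*a^2 - 507*a + 144) - 162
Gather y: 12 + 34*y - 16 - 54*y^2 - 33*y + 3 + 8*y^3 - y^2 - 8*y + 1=8*y^3 - 55*y^2 - 7*y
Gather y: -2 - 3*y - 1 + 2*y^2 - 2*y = 2*y^2 - 5*y - 3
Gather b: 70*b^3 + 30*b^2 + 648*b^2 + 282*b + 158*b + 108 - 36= 70*b^3 + 678*b^2 + 440*b + 72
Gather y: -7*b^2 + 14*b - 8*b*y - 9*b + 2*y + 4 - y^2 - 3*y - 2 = -7*b^2 + 5*b - y^2 + y*(-8*b - 1) + 2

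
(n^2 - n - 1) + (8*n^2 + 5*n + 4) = 9*n^2 + 4*n + 3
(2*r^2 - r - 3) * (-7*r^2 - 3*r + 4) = -14*r^4 + r^3 + 32*r^2 + 5*r - 12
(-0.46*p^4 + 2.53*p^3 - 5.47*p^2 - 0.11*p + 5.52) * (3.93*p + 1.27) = -1.8078*p^5 + 9.3587*p^4 - 18.284*p^3 - 7.3792*p^2 + 21.5539*p + 7.0104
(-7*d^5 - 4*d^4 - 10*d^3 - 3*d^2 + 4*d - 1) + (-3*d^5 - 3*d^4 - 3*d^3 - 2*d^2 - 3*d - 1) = -10*d^5 - 7*d^4 - 13*d^3 - 5*d^2 + d - 2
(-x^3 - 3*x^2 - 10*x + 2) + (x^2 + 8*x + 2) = -x^3 - 2*x^2 - 2*x + 4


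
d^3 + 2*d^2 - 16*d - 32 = (d - 4)*(d + 2)*(d + 4)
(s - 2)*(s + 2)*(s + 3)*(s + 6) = s^4 + 9*s^3 + 14*s^2 - 36*s - 72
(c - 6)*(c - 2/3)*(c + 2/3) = c^3 - 6*c^2 - 4*c/9 + 8/3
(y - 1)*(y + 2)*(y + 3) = y^3 + 4*y^2 + y - 6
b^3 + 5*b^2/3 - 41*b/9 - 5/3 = (b - 5/3)*(b + 1/3)*(b + 3)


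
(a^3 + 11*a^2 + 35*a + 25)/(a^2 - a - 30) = (a^2 + 6*a + 5)/(a - 6)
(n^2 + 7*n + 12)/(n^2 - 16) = (n + 3)/(n - 4)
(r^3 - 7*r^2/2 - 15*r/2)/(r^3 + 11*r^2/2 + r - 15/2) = r*(r - 5)/(r^2 + 4*r - 5)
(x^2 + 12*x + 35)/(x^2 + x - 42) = (x + 5)/(x - 6)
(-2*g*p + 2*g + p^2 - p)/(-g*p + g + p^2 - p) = (-2*g + p)/(-g + p)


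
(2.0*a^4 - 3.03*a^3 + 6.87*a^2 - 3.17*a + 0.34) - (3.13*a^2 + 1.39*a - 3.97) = 2.0*a^4 - 3.03*a^3 + 3.74*a^2 - 4.56*a + 4.31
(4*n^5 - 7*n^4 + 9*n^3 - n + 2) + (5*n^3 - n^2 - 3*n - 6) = 4*n^5 - 7*n^4 + 14*n^3 - n^2 - 4*n - 4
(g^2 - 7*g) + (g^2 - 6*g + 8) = 2*g^2 - 13*g + 8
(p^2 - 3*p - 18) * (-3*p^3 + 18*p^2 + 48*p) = -3*p^5 + 27*p^4 + 48*p^3 - 468*p^2 - 864*p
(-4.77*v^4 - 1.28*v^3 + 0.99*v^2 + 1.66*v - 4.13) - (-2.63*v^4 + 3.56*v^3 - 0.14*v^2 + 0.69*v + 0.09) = -2.14*v^4 - 4.84*v^3 + 1.13*v^2 + 0.97*v - 4.22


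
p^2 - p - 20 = (p - 5)*(p + 4)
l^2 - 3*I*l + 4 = (l - 4*I)*(l + I)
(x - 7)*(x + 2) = x^2 - 5*x - 14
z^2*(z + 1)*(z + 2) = z^4 + 3*z^3 + 2*z^2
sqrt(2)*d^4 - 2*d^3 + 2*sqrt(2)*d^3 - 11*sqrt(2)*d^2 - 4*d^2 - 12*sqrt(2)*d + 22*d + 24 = (d - 3)*(d + 4)*(d - sqrt(2))*(sqrt(2)*d + sqrt(2))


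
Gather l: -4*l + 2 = 2 - 4*l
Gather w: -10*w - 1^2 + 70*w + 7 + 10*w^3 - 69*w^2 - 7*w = 10*w^3 - 69*w^2 + 53*w + 6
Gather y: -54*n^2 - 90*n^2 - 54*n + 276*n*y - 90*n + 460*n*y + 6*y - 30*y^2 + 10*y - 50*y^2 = -144*n^2 - 144*n - 80*y^2 + y*(736*n + 16)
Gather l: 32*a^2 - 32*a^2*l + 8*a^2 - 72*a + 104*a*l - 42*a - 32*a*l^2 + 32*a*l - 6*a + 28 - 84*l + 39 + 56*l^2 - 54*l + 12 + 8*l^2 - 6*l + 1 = 40*a^2 - 120*a + l^2*(64 - 32*a) + l*(-32*a^2 + 136*a - 144) + 80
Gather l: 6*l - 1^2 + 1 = 6*l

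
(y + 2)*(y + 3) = y^2 + 5*y + 6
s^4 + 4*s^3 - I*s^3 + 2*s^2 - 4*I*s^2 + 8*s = s*(s + 4)*(s - 2*I)*(s + I)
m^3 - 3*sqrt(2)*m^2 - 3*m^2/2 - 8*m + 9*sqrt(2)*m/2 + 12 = (m - 3/2)*(m - 4*sqrt(2))*(m + sqrt(2))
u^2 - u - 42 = (u - 7)*(u + 6)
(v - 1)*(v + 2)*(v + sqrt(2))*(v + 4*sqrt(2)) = v^4 + v^3 + 5*sqrt(2)*v^3 + 6*v^2 + 5*sqrt(2)*v^2 - 10*sqrt(2)*v + 8*v - 16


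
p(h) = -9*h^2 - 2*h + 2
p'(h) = -18*h - 2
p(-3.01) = -73.52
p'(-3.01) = 52.18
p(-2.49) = -48.82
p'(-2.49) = 42.82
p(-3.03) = -74.57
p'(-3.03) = 52.54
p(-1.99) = -29.66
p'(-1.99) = 33.82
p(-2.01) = -30.34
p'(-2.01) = 34.18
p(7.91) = -576.93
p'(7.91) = -144.38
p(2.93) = -81.12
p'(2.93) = -54.74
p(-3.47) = -99.43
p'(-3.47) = 60.46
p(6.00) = -334.00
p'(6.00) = -110.00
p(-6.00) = -310.00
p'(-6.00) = 106.00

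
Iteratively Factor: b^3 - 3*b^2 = (b)*(b^2 - 3*b) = b^2*(b - 3)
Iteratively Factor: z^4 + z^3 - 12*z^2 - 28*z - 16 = (z + 1)*(z^3 - 12*z - 16) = (z + 1)*(z + 2)*(z^2 - 2*z - 8) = (z - 4)*(z + 1)*(z + 2)*(z + 2)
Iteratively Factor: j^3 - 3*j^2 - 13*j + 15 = (j + 3)*(j^2 - 6*j + 5) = (j - 5)*(j + 3)*(j - 1)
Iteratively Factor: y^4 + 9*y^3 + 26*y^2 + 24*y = (y)*(y^3 + 9*y^2 + 26*y + 24) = y*(y + 3)*(y^2 + 6*y + 8) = y*(y + 3)*(y + 4)*(y + 2)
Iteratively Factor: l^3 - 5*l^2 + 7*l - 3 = (l - 1)*(l^2 - 4*l + 3) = (l - 1)^2*(l - 3)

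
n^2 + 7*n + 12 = (n + 3)*(n + 4)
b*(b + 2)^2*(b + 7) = b^4 + 11*b^3 + 32*b^2 + 28*b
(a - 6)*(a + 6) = a^2 - 36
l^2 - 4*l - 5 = (l - 5)*(l + 1)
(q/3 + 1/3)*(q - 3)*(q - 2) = q^3/3 - 4*q^2/3 + q/3 + 2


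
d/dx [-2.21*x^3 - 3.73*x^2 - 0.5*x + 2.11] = -6.63*x^2 - 7.46*x - 0.5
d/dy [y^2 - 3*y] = 2*y - 3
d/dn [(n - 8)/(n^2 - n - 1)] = (n^2 - n - (n - 8)*(2*n - 1) - 1)/(-n^2 + n + 1)^2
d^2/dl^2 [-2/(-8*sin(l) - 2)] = 4*(-4*sin(l)^2 + sin(l) + 8)/(4*sin(l) + 1)^3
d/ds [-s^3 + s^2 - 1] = s*(2 - 3*s)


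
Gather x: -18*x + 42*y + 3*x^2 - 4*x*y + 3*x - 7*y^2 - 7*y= 3*x^2 + x*(-4*y - 15) - 7*y^2 + 35*y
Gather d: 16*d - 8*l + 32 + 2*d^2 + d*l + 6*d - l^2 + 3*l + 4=2*d^2 + d*(l + 22) - l^2 - 5*l + 36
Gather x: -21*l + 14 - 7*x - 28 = -21*l - 7*x - 14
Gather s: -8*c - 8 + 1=-8*c - 7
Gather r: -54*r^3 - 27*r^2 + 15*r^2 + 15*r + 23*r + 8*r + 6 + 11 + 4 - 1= -54*r^3 - 12*r^2 + 46*r + 20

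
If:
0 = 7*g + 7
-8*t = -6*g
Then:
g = -1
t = -3/4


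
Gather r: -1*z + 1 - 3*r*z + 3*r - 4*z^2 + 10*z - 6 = r*(3 - 3*z) - 4*z^2 + 9*z - 5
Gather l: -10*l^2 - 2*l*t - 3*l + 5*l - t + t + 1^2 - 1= -10*l^2 + l*(2 - 2*t)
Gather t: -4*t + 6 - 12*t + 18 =24 - 16*t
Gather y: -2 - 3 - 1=-6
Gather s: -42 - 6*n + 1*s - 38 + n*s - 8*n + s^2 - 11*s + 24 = -14*n + s^2 + s*(n - 10) - 56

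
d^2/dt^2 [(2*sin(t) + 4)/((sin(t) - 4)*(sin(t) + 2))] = 2*(-4*sin(t) + cos(t)^2 + 1)/(sin(t) - 4)^3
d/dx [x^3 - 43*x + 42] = 3*x^2 - 43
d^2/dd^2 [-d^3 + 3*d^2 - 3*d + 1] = 6 - 6*d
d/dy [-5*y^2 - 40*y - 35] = -10*y - 40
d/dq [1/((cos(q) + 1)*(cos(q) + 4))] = (2*cos(q) + 5)*sin(q)/((cos(q) + 1)^2*(cos(q) + 4)^2)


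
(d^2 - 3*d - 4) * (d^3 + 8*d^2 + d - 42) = d^5 + 5*d^4 - 27*d^3 - 77*d^2 + 122*d + 168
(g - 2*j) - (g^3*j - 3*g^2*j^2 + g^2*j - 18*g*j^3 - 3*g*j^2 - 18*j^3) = -g^3*j + 3*g^2*j^2 - g^2*j + 18*g*j^3 + 3*g*j^2 + g + 18*j^3 - 2*j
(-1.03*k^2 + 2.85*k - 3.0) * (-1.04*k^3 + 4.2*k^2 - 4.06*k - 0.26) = 1.0712*k^5 - 7.29*k^4 + 19.2718*k^3 - 23.9032*k^2 + 11.439*k + 0.78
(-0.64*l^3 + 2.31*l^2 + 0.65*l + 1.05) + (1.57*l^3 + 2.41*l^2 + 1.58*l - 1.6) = 0.93*l^3 + 4.72*l^2 + 2.23*l - 0.55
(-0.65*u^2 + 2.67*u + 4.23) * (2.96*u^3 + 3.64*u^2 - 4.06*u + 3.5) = -1.924*u^5 + 5.5372*u^4 + 24.8786*u^3 + 2.282*u^2 - 7.8288*u + 14.805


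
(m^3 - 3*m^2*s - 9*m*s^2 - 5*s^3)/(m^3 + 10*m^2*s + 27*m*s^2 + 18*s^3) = (m^2 - 4*m*s - 5*s^2)/(m^2 + 9*m*s + 18*s^2)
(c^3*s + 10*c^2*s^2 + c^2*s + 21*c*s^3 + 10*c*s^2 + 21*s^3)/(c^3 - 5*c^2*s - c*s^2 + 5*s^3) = s*(c^3 + 10*c^2*s + c^2 + 21*c*s^2 + 10*c*s + 21*s^2)/(c^3 - 5*c^2*s - c*s^2 + 5*s^3)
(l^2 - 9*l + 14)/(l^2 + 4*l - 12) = (l - 7)/(l + 6)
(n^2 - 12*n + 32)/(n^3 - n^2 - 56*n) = (n - 4)/(n*(n + 7))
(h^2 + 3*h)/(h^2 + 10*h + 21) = h/(h + 7)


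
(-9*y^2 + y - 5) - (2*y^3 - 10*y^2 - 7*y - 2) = -2*y^3 + y^2 + 8*y - 3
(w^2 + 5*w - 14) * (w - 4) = w^3 + w^2 - 34*w + 56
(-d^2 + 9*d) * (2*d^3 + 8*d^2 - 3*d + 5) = -2*d^5 + 10*d^4 + 75*d^3 - 32*d^2 + 45*d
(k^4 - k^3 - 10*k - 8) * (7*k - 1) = 7*k^5 - 8*k^4 + k^3 - 70*k^2 - 46*k + 8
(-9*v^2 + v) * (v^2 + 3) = -9*v^4 + v^3 - 27*v^2 + 3*v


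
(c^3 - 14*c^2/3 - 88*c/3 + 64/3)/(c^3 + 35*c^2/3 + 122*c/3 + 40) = (3*c^2 - 26*c + 16)/(3*c^2 + 23*c + 30)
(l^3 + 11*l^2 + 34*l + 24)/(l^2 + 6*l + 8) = (l^2 + 7*l + 6)/(l + 2)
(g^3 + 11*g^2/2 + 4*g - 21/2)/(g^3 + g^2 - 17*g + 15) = (2*g^2 + 13*g + 21)/(2*(g^2 + 2*g - 15))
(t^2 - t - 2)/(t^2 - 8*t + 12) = (t + 1)/(t - 6)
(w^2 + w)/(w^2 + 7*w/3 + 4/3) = 3*w/(3*w + 4)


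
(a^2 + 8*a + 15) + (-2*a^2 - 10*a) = -a^2 - 2*a + 15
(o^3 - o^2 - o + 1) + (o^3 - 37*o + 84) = 2*o^3 - o^2 - 38*o + 85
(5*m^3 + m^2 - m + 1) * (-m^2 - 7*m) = -5*m^5 - 36*m^4 - 6*m^3 + 6*m^2 - 7*m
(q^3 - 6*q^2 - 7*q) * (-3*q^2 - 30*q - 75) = -3*q^5 - 12*q^4 + 126*q^3 + 660*q^2 + 525*q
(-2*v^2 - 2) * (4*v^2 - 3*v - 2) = -8*v^4 + 6*v^3 - 4*v^2 + 6*v + 4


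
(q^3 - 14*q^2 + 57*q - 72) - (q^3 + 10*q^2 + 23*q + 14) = -24*q^2 + 34*q - 86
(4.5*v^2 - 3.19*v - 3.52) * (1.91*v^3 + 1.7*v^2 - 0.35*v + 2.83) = 8.595*v^5 + 1.5571*v^4 - 13.7212*v^3 + 7.8675*v^2 - 7.7957*v - 9.9616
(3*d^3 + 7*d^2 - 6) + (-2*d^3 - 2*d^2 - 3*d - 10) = d^3 + 5*d^2 - 3*d - 16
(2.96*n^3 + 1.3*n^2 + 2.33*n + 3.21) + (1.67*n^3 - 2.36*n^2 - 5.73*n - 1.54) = 4.63*n^3 - 1.06*n^2 - 3.4*n + 1.67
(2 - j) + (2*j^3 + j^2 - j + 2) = 2*j^3 + j^2 - 2*j + 4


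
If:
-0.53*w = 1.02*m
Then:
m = -0.519607843137255*w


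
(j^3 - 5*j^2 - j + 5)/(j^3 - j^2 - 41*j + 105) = (j^2 - 1)/(j^2 + 4*j - 21)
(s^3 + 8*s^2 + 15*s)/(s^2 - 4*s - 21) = s*(s + 5)/(s - 7)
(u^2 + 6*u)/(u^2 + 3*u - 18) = u/(u - 3)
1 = 1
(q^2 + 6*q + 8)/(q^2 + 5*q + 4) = (q + 2)/(q + 1)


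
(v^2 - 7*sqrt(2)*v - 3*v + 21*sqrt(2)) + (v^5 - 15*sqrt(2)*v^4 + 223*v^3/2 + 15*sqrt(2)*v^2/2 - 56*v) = v^5 - 15*sqrt(2)*v^4 + 223*v^3/2 + v^2 + 15*sqrt(2)*v^2/2 - 59*v - 7*sqrt(2)*v + 21*sqrt(2)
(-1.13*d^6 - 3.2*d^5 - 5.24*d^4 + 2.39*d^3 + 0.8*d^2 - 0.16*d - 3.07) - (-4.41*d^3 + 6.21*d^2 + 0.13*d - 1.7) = -1.13*d^6 - 3.2*d^5 - 5.24*d^4 + 6.8*d^3 - 5.41*d^2 - 0.29*d - 1.37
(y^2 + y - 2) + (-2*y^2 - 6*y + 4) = -y^2 - 5*y + 2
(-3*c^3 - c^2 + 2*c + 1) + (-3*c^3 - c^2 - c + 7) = -6*c^3 - 2*c^2 + c + 8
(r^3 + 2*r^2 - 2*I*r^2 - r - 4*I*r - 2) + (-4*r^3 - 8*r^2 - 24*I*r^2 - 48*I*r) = -3*r^3 - 6*r^2 - 26*I*r^2 - r - 52*I*r - 2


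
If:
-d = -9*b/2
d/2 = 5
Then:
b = 20/9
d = 10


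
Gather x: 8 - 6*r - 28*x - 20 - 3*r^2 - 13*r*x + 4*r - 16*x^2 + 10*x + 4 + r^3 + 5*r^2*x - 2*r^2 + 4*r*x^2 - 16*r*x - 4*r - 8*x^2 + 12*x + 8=r^3 - 5*r^2 - 6*r + x^2*(4*r - 24) + x*(5*r^2 - 29*r - 6)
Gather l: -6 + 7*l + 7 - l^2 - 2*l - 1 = -l^2 + 5*l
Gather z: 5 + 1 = 6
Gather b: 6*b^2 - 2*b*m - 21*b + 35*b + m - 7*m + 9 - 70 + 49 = 6*b^2 + b*(14 - 2*m) - 6*m - 12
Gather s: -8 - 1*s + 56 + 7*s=6*s + 48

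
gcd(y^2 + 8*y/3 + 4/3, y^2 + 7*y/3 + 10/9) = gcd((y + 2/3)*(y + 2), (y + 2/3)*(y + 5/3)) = y + 2/3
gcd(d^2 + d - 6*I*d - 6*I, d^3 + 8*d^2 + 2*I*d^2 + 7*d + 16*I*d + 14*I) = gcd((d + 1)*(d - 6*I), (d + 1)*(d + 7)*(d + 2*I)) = d + 1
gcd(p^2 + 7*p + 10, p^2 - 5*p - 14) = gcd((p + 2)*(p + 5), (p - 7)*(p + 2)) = p + 2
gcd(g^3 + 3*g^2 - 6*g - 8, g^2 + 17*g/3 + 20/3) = g + 4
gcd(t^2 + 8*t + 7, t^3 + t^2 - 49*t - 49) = t^2 + 8*t + 7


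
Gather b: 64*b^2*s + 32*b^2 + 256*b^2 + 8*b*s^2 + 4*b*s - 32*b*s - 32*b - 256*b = b^2*(64*s + 288) + b*(8*s^2 - 28*s - 288)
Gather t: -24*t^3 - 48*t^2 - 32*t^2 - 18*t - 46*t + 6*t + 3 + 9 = -24*t^3 - 80*t^2 - 58*t + 12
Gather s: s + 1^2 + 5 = s + 6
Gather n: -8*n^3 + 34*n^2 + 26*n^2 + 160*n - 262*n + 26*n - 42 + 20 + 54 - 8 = -8*n^3 + 60*n^2 - 76*n + 24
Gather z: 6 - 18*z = 6 - 18*z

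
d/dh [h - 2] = 1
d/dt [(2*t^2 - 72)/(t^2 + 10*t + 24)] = 20/(t^2 + 8*t + 16)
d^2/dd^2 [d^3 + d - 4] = 6*d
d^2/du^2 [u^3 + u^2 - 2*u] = 6*u + 2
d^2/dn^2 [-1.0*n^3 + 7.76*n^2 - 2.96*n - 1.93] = 15.52 - 6.0*n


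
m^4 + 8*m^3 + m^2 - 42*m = m*(m - 2)*(m + 3)*(m + 7)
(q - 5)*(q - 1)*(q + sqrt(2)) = q^3 - 6*q^2 + sqrt(2)*q^2 - 6*sqrt(2)*q + 5*q + 5*sqrt(2)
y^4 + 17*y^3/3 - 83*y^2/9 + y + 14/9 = (y - 1)*(y - 2/3)*(y + 1/3)*(y + 7)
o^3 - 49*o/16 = o*(o - 7/4)*(o + 7/4)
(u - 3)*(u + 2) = u^2 - u - 6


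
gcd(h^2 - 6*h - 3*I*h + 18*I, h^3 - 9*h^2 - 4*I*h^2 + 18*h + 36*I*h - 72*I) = h - 6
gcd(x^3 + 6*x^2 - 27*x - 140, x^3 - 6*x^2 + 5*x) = x - 5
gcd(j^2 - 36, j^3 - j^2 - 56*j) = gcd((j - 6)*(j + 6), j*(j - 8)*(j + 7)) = 1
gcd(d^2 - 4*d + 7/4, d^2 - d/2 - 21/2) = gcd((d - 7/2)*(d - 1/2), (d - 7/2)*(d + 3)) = d - 7/2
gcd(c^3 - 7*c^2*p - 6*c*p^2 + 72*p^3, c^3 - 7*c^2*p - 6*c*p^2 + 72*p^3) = c^3 - 7*c^2*p - 6*c*p^2 + 72*p^3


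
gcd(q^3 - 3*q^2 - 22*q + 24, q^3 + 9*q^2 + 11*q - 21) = q - 1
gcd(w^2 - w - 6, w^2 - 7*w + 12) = w - 3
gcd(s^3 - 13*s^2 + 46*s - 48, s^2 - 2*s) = s - 2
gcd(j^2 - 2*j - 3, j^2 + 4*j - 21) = j - 3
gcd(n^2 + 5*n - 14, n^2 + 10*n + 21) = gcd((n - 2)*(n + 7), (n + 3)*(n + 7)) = n + 7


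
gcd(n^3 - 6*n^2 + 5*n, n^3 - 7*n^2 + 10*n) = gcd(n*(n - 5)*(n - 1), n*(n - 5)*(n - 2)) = n^2 - 5*n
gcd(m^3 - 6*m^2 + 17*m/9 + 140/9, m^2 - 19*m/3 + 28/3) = m - 7/3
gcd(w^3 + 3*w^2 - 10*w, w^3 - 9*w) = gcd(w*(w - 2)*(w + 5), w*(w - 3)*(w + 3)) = w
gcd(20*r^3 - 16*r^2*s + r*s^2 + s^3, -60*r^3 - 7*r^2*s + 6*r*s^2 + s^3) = 5*r + s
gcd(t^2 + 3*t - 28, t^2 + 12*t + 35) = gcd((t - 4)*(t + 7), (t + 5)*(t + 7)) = t + 7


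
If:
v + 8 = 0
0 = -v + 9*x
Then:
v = -8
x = -8/9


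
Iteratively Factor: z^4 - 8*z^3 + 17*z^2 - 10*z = (z - 2)*(z^3 - 6*z^2 + 5*z) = (z - 5)*(z - 2)*(z^2 - z) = z*(z - 5)*(z - 2)*(z - 1)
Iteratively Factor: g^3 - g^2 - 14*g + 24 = (g - 3)*(g^2 + 2*g - 8) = (g - 3)*(g - 2)*(g + 4)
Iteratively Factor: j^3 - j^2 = (j)*(j^2 - j) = j^2*(j - 1)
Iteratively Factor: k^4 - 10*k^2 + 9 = (k - 1)*(k^3 + k^2 - 9*k - 9) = (k - 1)*(k + 1)*(k^2 - 9) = (k - 3)*(k - 1)*(k + 1)*(k + 3)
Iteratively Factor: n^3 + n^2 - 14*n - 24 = (n + 2)*(n^2 - n - 12) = (n - 4)*(n + 2)*(n + 3)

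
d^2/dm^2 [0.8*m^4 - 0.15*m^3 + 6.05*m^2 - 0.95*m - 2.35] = 9.6*m^2 - 0.9*m + 12.1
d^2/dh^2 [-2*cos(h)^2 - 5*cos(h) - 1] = 5*cos(h) + 4*cos(2*h)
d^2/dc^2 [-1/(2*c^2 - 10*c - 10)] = (-c^2 + 5*c + (2*c - 5)^2 + 5)/(-c^2 + 5*c + 5)^3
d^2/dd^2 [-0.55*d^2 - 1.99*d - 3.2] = -1.10000000000000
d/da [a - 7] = 1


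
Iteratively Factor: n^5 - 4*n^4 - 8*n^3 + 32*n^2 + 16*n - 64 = (n - 4)*(n^4 - 8*n^2 + 16) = (n - 4)*(n + 2)*(n^3 - 2*n^2 - 4*n + 8) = (n - 4)*(n - 2)*(n + 2)*(n^2 - 4) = (n - 4)*(n - 2)^2*(n + 2)*(n + 2)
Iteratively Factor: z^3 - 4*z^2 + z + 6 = (z - 3)*(z^2 - z - 2) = (z - 3)*(z + 1)*(z - 2)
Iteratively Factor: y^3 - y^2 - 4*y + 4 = (y + 2)*(y^2 - 3*y + 2) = (y - 2)*(y + 2)*(y - 1)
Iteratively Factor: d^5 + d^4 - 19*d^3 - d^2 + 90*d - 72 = (d - 2)*(d^4 + 3*d^3 - 13*d^2 - 27*d + 36) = (d - 2)*(d + 4)*(d^3 - d^2 - 9*d + 9) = (d - 2)*(d + 3)*(d + 4)*(d^2 - 4*d + 3) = (d - 2)*(d - 1)*(d + 3)*(d + 4)*(d - 3)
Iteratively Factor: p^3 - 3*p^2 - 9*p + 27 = (p + 3)*(p^2 - 6*p + 9) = (p - 3)*(p + 3)*(p - 3)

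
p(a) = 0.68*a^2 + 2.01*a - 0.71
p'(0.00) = 2.01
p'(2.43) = 5.31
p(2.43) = 8.19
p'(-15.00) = -18.39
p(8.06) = 59.67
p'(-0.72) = 1.03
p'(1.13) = 3.55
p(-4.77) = 5.17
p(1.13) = 2.43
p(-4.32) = 3.30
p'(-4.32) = -3.87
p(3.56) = 15.06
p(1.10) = 2.32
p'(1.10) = 3.51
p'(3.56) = 6.85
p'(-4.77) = -4.48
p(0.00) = -0.71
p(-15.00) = 122.14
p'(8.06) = 12.97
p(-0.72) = -1.80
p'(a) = 1.36*a + 2.01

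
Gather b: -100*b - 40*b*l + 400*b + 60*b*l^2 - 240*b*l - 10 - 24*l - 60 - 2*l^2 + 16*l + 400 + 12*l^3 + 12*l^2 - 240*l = b*(60*l^2 - 280*l + 300) + 12*l^3 + 10*l^2 - 248*l + 330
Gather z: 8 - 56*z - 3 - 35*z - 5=-91*z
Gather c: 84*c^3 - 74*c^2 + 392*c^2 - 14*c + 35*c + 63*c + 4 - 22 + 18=84*c^3 + 318*c^2 + 84*c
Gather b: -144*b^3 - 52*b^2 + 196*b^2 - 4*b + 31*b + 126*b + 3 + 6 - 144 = -144*b^3 + 144*b^2 + 153*b - 135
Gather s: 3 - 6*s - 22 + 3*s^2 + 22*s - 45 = 3*s^2 + 16*s - 64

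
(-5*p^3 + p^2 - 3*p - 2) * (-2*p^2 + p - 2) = 10*p^5 - 7*p^4 + 17*p^3 - p^2 + 4*p + 4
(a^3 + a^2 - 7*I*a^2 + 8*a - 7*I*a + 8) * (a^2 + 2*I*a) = a^5 + a^4 - 5*I*a^4 + 22*a^3 - 5*I*a^3 + 22*a^2 + 16*I*a^2 + 16*I*a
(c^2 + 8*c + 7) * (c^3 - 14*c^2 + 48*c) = c^5 - 6*c^4 - 57*c^3 + 286*c^2 + 336*c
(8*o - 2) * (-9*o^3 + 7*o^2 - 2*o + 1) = -72*o^4 + 74*o^3 - 30*o^2 + 12*o - 2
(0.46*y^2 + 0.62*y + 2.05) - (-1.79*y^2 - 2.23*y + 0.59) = 2.25*y^2 + 2.85*y + 1.46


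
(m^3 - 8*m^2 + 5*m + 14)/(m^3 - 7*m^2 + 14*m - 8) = (m^2 - 6*m - 7)/(m^2 - 5*m + 4)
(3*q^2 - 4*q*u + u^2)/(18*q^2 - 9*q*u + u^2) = (q - u)/(6*q - u)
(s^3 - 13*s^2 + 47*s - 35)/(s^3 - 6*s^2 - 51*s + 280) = (s^2 - 8*s + 7)/(s^2 - s - 56)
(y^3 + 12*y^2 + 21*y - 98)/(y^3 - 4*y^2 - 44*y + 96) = (y^2 + 14*y + 49)/(y^2 - 2*y - 48)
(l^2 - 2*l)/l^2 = (l - 2)/l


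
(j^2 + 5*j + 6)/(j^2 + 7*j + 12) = (j + 2)/(j + 4)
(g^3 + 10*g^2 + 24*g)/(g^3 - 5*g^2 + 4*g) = (g^2 + 10*g + 24)/(g^2 - 5*g + 4)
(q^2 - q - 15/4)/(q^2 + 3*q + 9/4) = (2*q - 5)/(2*q + 3)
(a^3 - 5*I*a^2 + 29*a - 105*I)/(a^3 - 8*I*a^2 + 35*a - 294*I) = (a^2 + 2*I*a + 15)/(a^2 - I*a + 42)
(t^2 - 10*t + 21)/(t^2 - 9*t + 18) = (t - 7)/(t - 6)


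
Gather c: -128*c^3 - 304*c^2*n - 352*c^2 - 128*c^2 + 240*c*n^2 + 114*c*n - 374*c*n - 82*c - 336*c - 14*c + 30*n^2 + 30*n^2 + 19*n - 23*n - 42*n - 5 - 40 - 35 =-128*c^3 + c^2*(-304*n - 480) + c*(240*n^2 - 260*n - 432) + 60*n^2 - 46*n - 80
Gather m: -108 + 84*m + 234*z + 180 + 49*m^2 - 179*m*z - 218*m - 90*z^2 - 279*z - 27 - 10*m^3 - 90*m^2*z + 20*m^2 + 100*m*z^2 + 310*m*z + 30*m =-10*m^3 + m^2*(69 - 90*z) + m*(100*z^2 + 131*z - 104) - 90*z^2 - 45*z + 45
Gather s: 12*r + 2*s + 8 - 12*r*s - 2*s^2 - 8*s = 12*r - 2*s^2 + s*(-12*r - 6) + 8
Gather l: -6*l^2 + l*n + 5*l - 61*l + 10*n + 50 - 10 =-6*l^2 + l*(n - 56) + 10*n + 40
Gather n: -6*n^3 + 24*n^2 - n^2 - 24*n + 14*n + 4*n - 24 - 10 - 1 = -6*n^3 + 23*n^2 - 6*n - 35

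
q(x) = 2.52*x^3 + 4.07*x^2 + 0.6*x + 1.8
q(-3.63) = -67.29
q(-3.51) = -59.14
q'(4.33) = 177.59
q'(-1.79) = 10.25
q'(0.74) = 10.76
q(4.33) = 285.29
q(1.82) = 31.57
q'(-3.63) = 70.67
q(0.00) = 1.80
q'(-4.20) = 99.77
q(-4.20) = -115.63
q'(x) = 7.56*x^2 + 8.14*x + 0.6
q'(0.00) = 0.60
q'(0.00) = 0.60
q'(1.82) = 40.46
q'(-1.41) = 4.15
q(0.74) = 5.49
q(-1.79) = -0.69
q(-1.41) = 1.98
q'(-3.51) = 65.17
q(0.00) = 1.80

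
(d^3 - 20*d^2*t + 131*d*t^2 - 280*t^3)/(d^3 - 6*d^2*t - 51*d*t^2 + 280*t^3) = (d - 7*t)/(d + 7*t)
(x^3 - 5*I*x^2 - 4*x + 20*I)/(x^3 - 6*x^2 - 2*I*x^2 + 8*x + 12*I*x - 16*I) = (x^2 + x*(2 - 5*I) - 10*I)/(x^2 - 2*x*(2 + I) + 8*I)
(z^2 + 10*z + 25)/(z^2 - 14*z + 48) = (z^2 + 10*z + 25)/(z^2 - 14*z + 48)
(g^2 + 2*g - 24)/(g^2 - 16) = (g + 6)/(g + 4)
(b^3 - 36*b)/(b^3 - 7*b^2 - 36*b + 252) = b/(b - 7)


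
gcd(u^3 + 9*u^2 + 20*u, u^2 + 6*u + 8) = u + 4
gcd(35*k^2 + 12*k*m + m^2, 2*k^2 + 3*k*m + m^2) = 1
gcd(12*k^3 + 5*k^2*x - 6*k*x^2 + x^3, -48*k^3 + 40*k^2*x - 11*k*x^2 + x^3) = 12*k^2 - 7*k*x + x^2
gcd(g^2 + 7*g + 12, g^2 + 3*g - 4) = g + 4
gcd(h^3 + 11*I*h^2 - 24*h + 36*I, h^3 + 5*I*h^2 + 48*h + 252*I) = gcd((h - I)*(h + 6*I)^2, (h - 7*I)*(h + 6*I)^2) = h^2 + 12*I*h - 36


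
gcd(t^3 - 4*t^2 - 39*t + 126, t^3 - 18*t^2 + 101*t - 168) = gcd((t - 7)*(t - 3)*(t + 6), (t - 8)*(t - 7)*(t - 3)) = t^2 - 10*t + 21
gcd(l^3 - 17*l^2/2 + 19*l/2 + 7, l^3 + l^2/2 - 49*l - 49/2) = l^2 - 13*l/2 - 7/2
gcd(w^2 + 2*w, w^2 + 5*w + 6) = w + 2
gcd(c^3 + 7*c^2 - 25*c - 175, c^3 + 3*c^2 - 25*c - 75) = c^2 - 25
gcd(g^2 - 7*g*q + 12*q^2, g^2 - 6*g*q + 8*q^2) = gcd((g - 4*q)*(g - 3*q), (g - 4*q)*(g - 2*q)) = -g + 4*q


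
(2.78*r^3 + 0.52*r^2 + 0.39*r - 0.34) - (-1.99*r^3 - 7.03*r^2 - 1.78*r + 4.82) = 4.77*r^3 + 7.55*r^2 + 2.17*r - 5.16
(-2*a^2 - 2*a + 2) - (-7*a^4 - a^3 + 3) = 7*a^4 + a^3 - 2*a^2 - 2*a - 1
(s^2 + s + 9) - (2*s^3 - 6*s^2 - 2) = -2*s^3 + 7*s^2 + s + 11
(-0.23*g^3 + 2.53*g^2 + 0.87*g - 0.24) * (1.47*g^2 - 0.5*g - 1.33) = -0.3381*g^5 + 3.8341*g^4 + 0.3198*g^3 - 4.1527*g^2 - 1.0371*g + 0.3192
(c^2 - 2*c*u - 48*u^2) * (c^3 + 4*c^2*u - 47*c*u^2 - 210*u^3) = c^5 + 2*c^4*u - 103*c^3*u^2 - 308*c^2*u^3 + 2676*c*u^4 + 10080*u^5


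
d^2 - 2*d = d*(d - 2)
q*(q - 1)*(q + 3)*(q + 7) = q^4 + 9*q^3 + 11*q^2 - 21*q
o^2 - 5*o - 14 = (o - 7)*(o + 2)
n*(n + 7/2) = n^2 + 7*n/2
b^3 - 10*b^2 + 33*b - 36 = (b - 4)*(b - 3)^2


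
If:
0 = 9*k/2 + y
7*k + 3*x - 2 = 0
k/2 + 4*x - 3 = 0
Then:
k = -2/53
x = 40/53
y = 9/53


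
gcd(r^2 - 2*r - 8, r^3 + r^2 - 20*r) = r - 4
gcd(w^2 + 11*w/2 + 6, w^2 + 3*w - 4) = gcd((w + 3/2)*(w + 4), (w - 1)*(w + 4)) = w + 4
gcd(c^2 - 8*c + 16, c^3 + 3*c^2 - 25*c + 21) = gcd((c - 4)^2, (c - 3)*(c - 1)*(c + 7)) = 1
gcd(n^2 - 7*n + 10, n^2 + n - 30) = n - 5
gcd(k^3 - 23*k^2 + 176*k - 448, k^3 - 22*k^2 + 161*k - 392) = k^2 - 15*k + 56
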